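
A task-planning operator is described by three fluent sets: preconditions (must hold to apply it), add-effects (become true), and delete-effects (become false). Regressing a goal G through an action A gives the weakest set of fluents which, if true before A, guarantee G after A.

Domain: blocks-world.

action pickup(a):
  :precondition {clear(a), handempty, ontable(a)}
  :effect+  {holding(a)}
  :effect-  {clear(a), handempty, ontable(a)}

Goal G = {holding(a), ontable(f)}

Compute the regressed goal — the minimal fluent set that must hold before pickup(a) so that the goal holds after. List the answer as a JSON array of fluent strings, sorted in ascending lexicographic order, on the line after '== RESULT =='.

Compute (G \ add) ∪ pre:
  G ∩ del = {}  (empty — regression defined)
  G \ add = {holding(a), ontable(f)} \ {holding(a)} = {ontable(f)}
  ∪ pre   = {ontable(f)} ∪ {clear(a), handempty, ontable(a)}
          = {clear(a), handempty, ontable(a), ontable(f)}

== RESULT ==
["clear(a)", "handempty", "ontable(a)", "ontable(f)"]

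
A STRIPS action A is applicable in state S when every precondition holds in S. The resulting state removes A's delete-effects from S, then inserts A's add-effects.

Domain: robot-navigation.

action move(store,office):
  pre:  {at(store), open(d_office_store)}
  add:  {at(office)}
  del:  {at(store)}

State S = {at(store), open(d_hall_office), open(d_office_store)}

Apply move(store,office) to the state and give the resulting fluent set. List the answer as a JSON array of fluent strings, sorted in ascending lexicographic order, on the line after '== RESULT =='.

Compute (S \ del) ∪ add:
  pre ⊆ S: {at(store), open(d_office_store)} ⊆ S  — applicable
  S \ del = {open(d_hall_office), open(d_office_store)}
  ∪ add   = {at(office), open(d_hall_office), open(d_office_store)}

== RESULT ==
["at(office)", "open(d_hall_office)", "open(d_office_store)"]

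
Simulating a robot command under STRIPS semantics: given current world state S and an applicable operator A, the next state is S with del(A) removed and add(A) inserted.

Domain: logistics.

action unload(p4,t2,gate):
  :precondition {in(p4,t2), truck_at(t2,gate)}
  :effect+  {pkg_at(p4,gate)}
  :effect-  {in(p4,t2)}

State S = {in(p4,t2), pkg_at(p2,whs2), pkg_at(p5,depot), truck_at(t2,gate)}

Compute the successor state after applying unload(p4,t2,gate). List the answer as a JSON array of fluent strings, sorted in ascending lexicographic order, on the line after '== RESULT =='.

Progress:
  pre ⊆ S: {in(p4,t2), truck_at(t2,gate)} ⊆ S  — applicable
  S \ del = {pkg_at(p2,whs2), pkg_at(p5,depot), truck_at(t2,gate)}
  ∪ add   = {pkg_at(p2,whs2), pkg_at(p4,gate), pkg_at(p5,depot), truck_at(t2,gate)}

== RESULT ==
["pkg_at(p2,whs2)", "pkg_at(p4,gate)", "pkg_at(p5,depot)", "truck_at(t2,gate)"]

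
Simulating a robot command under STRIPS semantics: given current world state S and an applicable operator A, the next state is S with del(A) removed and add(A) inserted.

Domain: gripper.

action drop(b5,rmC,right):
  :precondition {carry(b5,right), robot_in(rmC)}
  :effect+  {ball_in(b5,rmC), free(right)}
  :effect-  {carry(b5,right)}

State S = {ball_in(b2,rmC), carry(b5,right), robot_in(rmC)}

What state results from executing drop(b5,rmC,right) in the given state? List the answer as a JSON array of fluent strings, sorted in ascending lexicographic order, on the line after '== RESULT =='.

Progress:
  pre ⊆ S: {carry(b5,right), robot_in(rmC)} ⊆ S  — applicable
  S \ del = {ball_in(b2,rmC), robot_in(rmC)}
  ∪ add   = {ball_in(b2,rmC), ball_in(b5,rmC), free(right), robot_in(rmC)}

== RESULT ==
["ball_in(b2,rmC)", "ball_in(b5,rmC)", "free(right)", "robot_in(rmC)"]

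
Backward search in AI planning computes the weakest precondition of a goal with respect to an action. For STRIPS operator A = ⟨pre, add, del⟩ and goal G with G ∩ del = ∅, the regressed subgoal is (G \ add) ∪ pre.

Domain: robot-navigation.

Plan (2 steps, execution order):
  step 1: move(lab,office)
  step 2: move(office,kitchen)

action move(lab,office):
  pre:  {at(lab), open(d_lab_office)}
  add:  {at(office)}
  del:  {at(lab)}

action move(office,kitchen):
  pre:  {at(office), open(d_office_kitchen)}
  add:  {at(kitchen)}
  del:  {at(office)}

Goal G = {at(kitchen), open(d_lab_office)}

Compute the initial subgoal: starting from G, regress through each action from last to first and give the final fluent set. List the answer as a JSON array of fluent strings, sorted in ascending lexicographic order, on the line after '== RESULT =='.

Work backward from the goal:
  through step 2 (move(office,kitchen)): drop {at(kitchen)}, keep {open(d_lab_office)}, require {at(office), open(d_office_kitchen)}
    → {at(office), open(d_lab_office), open(d_office_kitchen)}
  through step 1 (move(lab,office)): drop {at(office)}, keep {open(d_lab_office), open(d_office_kitchen)}, require {at(lab), open(d_lab_office)}
    → {at(lab), open(d_lab_office), open(d_office_kitchen)}

== RESULT ==
["at(lab)", "open(d_lab_office)", "open(d_office_kitchen)"]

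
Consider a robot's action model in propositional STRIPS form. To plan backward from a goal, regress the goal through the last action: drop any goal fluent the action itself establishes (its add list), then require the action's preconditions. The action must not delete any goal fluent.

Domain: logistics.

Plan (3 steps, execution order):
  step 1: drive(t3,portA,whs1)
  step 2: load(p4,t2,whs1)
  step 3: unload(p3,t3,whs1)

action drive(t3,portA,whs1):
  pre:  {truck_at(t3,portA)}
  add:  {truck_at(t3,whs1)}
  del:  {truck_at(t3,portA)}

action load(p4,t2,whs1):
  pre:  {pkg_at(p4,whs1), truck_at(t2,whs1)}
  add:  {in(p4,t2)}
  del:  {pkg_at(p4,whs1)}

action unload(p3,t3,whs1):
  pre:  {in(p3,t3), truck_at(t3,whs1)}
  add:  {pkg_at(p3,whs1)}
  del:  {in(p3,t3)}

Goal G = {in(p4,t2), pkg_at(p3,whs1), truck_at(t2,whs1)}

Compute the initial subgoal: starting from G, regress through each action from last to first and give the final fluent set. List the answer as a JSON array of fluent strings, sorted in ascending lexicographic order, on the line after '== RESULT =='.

Regress step by step:
  through step 3 (unload(p3,t3,whs1)): drop {pkg_at(p3,whs1)}, keep {in(p4,t2), truck_at(t2,whs1)}, require {in(p3,t3), truck_at(t3,whs1)}
    → {in(p3,t3), in(p4,t2), truck_at(t2,whs1), truck_at(t3,whs1)}
  through step 2 (load(p4,t2,whs1)): drop {in(p4,t2)}, keep {in(p3,t3), truck_at(t2,whs1), truck_at(t3,whs1)}, require {pkg_at(p4,whs1), truck_at(t2,whs1)}
    → {in(p3,t3), pkg_at(p4,whs1), truck_at(t2,whs1), truck_at(t3,whs1)}
  through step 1 (drive(t3,portA,whs1)): drop {truck_at(t3,whs1)}, keep {in(p3,t3), pkg_at(p4,whs1), truck_at(t2,whs1)}, require {truck_at(t3,portA)}
    → {in(p3,t3), pkg_at(p4,whs1), truck_at(t2,whs1), truck_at(t3,portA)}

== RESULT ==
["in(p3,t3)", "pkg_at(p4,whs1)", "truck_at(t2,whs1)", "truck_at(t3,portA)"]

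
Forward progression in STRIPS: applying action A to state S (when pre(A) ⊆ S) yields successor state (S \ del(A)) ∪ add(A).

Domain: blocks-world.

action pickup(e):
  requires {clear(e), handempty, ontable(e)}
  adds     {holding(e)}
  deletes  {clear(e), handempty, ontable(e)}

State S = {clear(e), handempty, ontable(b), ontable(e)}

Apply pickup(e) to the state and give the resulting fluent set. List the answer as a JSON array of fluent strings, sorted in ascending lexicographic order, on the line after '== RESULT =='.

Compute (S \ del) ∪ add:
  pre ⊆ S: {clear(e), handempty, ontable(e)} ⊆ S  — applicable
  S \ del = {ontable(b)}
  ∪ add   = {holding(e), ontable(b)}

== RESULT ==
["holding(e)", "ontable(b)"]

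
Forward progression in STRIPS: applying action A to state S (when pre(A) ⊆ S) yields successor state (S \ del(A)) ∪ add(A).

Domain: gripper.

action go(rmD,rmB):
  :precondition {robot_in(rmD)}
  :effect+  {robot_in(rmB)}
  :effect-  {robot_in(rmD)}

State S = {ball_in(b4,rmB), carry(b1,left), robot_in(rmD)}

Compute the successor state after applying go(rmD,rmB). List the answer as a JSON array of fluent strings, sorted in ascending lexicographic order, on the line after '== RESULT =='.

Progress:
  pre ⊆ S: {robot_in(rmD)} ⊆ S  — applicable
  S \ del = {ball_in(b4,rmB), carry(b1,left)}
  ∪ add   = {ball_in(b4,rmB), carry(b1,left), robot_in(rmB)}

== RESULT ==
["ball_in(b4,rmB)", "carry(b1,left)", "robot_in(rmB)"]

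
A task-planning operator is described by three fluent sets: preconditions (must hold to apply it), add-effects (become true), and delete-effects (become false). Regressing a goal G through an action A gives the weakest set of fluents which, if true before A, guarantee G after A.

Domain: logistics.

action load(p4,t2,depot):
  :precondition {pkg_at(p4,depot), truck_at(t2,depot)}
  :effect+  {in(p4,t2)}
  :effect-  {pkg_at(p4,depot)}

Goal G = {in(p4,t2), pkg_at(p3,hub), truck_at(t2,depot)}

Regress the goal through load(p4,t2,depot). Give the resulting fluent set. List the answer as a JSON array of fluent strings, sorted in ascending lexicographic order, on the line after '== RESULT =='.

Compute (G \ add) ∪ pre:
  G ∩ del = {}  (empty — regression defined)
  G \ add = {in(p4,t2), pkg_at(p3,hub), truck_at(t2,depot)} \ {in(p4,t2)} = {pkg_at(p3,hub), truck_at(t2,depot)}
  ∪ pre   = {pkg_at(p3,hub), truck_at(t2,depot)} ∪ {pkg_at(p4,depot), truck_at(t2,depot)}
          = {pkg_at(p3,hub), pkg_at(p4,depot), truck_at(t2,depot)}

== RESULT ==
["pkg_at(p3,hub)", "pkg_at(p4,depot)", "truck_at(t2,depot)"]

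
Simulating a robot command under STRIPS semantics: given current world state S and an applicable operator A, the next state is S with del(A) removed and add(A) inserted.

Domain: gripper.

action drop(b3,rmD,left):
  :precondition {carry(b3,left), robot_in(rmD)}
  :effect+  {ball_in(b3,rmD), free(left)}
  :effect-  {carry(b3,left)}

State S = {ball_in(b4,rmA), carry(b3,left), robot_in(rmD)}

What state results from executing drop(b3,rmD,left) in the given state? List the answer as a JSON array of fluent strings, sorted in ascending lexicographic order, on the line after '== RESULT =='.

Compute (S \ del) ∪ add:
  pre ⊆ S: {carry(b3,left), robot_in(rmD)} ⊆ S  — applicable
  S \ del = {ball_in(b4,rmA), robot_in(rmD)}
  ∪ add   = {ball_in(b3,rmD), ball_in(b4,rmA), free(left), robot_in(rmD)}

== RESULT ==
["ball_in(b3,rmD)", "ball_in(b4,rmA)", "free(left)", "robot_in(rmD)"]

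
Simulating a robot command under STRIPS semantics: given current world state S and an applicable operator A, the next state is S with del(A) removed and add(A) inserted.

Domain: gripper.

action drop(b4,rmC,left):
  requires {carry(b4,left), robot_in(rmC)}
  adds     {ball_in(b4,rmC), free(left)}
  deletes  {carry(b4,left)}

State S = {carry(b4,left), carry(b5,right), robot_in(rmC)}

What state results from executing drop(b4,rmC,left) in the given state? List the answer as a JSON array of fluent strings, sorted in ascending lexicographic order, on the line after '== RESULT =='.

Compute (S \ del) ∪ add:
  pre ⊆ S: {carry(b4,left), robot_in(rmC)} ⊆ S  — applicable
  S \ del = {carry(b5,right), robot_in(rmC)}
  ∪ add   = {ball_in(b4,rmC), carry(b5,right), free(left), robot_in(rmC)}

== RESULT ==
["ball_in(b4,rmC)", "carry(b5,right)", "free(left)", "robot_in(rmC)"]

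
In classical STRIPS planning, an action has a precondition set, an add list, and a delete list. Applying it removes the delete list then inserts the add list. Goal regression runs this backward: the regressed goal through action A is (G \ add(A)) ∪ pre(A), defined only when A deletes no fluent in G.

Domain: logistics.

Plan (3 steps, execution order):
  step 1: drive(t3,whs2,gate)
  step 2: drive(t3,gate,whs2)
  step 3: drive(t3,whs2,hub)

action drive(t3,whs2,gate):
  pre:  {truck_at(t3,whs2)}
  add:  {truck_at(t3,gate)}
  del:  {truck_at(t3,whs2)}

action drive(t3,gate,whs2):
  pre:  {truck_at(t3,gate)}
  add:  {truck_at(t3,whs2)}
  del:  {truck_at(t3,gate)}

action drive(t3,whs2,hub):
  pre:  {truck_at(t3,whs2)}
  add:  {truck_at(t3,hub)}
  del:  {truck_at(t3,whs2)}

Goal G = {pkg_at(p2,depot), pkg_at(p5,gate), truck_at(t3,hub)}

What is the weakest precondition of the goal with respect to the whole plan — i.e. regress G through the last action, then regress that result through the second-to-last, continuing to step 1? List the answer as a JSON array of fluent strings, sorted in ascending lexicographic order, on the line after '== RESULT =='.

Regress step by step:
  through step 3 (drive(t3,whs2,hub)): drop {truck_at(t3,hub)}, keep {pkg_at(p2,depot), pkg_at(p5,gate)}, require {truck_at(t3,whs2)}
    → {pkg_at(p2,depot), pkg_at(p5,gate), truck_at(t3,whs2)}
  through step 2 (drive(t3,gate,whs2)): drop {truck_at(t3,whs2)}, keep {pkg_at(p2,depot), pkg_at(p5,gate)}, require {truck_at(t3,gate)}
    → {pkg_at(p2,depot), pkg_at(p5,gate), truck_at(t3,gate)}
  through step 1 (drive(t3,whs2,gate)): drop {truck_at(t3,gate)}, keep {pkg_at(p2,depot), pkg_at(p5,gate)}, require {truck_at(t3,whs2)}
    → {pkg_at(p2,depot), pkg_at(p5,gate), truck_at(t3,whs2)}

== RESULT ==
["pkg_at(p2,depot)", "pkg_at(p5,gate)", "truck_at(t3,whs2)"]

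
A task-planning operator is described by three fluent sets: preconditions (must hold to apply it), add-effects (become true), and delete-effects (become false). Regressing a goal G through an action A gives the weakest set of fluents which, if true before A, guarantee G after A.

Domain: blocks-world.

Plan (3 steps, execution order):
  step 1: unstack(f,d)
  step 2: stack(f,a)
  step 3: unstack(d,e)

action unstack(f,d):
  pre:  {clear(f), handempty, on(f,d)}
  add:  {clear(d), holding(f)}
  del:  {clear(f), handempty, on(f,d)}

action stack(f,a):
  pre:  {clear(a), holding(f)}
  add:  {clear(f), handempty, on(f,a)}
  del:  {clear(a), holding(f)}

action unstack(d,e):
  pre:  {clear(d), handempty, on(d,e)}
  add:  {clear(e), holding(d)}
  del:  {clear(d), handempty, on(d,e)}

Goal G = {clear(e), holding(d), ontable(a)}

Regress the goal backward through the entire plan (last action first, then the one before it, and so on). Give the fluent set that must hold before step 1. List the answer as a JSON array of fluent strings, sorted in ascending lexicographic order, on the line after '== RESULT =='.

Work backward from the goal:
  through step 3 (unstack(d,e)): drop {clear(e), holding(d)}, keep {ontable(a)}, require {clear(d), handempty, on(d,e)}
    → {clear(d), handempty, on(d,e), ontable(a)}
  through step 2 (stack(f,a)): drop {handempty}, keep {clear(d), on(d,e), ontable(a)}, require {clear(a), holding(f)}
    → {clear(a), clear(d), holding(f), on(d,e), ontable(a)}
  through step 1 (unstack(f,d)): drop {clear(d), holding(f)}, keep {clear(a), on(d,e), ontable(a)}, require {clear(f), handempty, on(f,d)}
    → {clear(a), clear(f), handempty, on(d,e), on(f,d), ontable(a)}

== RESULT ==
["clear(a)", "clear(f)", "handempty", "on(d,e)", "on(f,d)", "ontable(a)"]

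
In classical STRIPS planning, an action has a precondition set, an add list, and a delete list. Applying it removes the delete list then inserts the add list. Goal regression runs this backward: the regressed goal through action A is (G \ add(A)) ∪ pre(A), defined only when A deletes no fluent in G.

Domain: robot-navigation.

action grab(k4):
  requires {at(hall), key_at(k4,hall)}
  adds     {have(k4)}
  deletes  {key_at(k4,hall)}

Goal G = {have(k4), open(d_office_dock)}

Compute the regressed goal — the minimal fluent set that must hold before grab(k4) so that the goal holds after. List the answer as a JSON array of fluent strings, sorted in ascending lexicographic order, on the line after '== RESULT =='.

Compute (G \ add) ∪ pre:
  G ∩ del = {}  (empty — regression defined)
  G \ add = {have(k4), open(d_office_dock)} \ {have(k4)} = {open(d_office_dock)}
  ∪ pre   = {open(d_office_dock)} ∪ {at(hall), key_at(k4,hall)}
          = {at(hall), key_at(k4,hall), open(d_office_dock)}

== RESULT ==
["at(hall)", "key_at(k4,hall)", "open(d_office_dock)"]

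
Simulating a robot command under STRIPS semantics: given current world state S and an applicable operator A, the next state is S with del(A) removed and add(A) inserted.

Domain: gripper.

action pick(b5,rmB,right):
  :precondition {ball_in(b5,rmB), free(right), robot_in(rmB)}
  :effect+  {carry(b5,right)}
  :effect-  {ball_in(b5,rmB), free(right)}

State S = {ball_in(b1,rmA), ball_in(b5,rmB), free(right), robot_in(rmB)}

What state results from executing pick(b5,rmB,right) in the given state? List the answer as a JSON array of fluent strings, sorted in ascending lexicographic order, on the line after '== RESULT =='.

Compute (S \ del) ∪ add:
  pre ⊆ S: {ball_in(b5,rmB), free(right), robot_in(rmB)} ⊆ S  — applicable
  S \ del = {ball_in(b1,rmA), robot_in(rmB)}
  ∪ add   = {ball_in(b1,rmA), carry(b5,right), robot_in(rmB)}

== RESULT ==
["ball_in(b1,rmA)", "carry(b5,right)", "robot_in(rmB)"]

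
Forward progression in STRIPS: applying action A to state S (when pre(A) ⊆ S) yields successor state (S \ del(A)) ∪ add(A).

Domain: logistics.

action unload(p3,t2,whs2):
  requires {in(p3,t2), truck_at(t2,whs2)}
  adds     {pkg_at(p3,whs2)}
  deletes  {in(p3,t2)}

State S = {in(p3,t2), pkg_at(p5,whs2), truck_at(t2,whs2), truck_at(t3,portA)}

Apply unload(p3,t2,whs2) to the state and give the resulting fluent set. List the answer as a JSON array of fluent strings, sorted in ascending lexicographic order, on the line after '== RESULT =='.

Compute (S \ del) ∪ add:
  pre ⊆ S: {in(p3,t2), truck_at(t2,whs2)} ⊆ S  — applicable
  S \ del = {pkg_at(p5,whs2), truck_at(t2,whs2), truck_at(t3,portA)}
  ∪ add   = {pkg_at(p3,whs2), pkg_at(p5,whs2), truck_at(t2,whs2), truck_at(t3,portA)}

== RESULT ==
["pkg_at(p3,whs2)", "pkg_at(p5,whs2)", "truck_at(t2,whs2)", "truck_at(t3,portA)"]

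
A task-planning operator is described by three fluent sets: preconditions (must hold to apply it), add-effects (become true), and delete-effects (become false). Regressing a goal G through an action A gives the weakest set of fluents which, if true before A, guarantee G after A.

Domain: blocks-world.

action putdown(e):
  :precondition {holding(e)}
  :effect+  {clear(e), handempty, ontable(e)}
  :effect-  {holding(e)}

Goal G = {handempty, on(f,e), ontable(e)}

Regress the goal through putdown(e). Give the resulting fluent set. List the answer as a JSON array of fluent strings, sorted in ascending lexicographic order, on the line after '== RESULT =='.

Regress:
  G ∩ del = {}  (empty — regression defined)
  G \ add = {handempty, on(f,e), ontable(e)} \ {clear(e), handempty, ontable(e)} = {on(f,e)}
  ∪ pre   = {on(f,e)} ∪ {holding(e)}
          = {holding(e), on(f,e)}

== RESULT ==
["holding(e)", "on(f,e)"]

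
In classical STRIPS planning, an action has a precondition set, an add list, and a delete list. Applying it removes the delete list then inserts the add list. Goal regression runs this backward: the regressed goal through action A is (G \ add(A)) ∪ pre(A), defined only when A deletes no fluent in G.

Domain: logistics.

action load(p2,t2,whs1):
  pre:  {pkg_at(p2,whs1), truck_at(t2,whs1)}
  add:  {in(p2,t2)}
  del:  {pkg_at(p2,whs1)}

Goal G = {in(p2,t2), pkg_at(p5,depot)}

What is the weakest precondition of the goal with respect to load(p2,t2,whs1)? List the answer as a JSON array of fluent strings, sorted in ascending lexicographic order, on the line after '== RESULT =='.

Compute (G \ add) ∪ pre:
  G ∩ del = {}  (empty — regression defined)
  G \ add = {in(p2,t2), pkg_at(p5,depot)} \ {in(p2,t2)} = {pkg_at(p5,depot)}
  ∪ pre   = {pkg_at(p5,depot)} ∪ {pkg_at(p2,whs1), truck_at(t2,whs1)}
          = {pkg_at(p2,whs1), pkg_at(p5,depot), truck_at(t2,whs1)}

== RESULT ==
["pkg_at(p2,whs1)", "pkg_at(p5,depot)", "truck_at(t2,whs1)"]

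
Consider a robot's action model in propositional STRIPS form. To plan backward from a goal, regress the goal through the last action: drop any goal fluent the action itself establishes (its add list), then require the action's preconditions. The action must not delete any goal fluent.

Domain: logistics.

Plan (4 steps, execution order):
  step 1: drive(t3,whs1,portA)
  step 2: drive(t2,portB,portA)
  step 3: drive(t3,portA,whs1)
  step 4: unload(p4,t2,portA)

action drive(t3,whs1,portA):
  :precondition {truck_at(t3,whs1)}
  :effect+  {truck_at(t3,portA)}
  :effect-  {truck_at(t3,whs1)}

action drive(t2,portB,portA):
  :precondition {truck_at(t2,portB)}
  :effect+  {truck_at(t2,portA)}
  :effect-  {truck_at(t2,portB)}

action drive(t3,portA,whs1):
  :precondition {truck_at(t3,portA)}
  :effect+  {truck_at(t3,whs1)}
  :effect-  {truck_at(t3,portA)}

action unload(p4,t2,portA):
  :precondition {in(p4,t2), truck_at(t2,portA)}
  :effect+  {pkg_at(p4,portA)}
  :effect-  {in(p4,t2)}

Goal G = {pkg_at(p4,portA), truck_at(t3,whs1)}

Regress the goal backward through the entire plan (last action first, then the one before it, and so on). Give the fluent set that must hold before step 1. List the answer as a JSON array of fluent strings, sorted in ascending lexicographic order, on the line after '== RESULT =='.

Work backward from the goal:
  through step 4 (unload(p4,t2,portA)): drop {pkg_at(p4,portA)}, keep {truck_at(t3,whs1)}, require {in(p4,t2), truck_at(t2,portA)}
    → {in(p4,t2), truck_at(t2,portA), truck_at(t3,whs1)}
  through step 3 (drive(t3,portA,whs1)): drop {truck_at(t3,whs1)}, keep {in(p4,t2), truck_at(t2,portA)}, require {truck_at(t3,portA)}
    → {in(p4,t2), truck_at(t2,portA), truck_at(t3,portA)}
  through step 2 (drive(t2,portB,portA)): drop {truck_at(t2,portA)}, keep {in(p4,t2), truck_at(t3,portA)}, require {truck_at(t2,portB)}
    → {in(p4,t2), truck_at(t2,portB), truck_at(t3,portA)}
  through step 1 (drive(t3,whs1,portA)): drop {truck_at(t3,portA)}, keep {in(p4,t2), truck_at(t2,portB)}, require {truck_at(t3,whs1)}
    → {in(p4,t2), truck_at(t2,portB), truck_at(t3,whs1)}

== RESULT ==
["in(p4,t2)", "truck_at(t2,portB)", "truck_at(t3,whs1)"]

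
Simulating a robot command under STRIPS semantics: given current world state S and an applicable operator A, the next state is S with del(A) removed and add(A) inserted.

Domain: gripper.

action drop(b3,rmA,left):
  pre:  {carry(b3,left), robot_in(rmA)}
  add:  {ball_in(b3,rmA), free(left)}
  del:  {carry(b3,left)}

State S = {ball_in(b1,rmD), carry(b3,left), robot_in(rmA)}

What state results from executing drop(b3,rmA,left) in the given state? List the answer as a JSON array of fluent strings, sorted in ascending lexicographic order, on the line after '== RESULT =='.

Progress:
  pre ⊆ S: {carry(b3,left), robot_in(rmA)} ⊆ S  — applicable
  S \ del = {ball_in(b1,rmD), robot_in(rmA)}
  ∪ add   = {ball_in(b1,rmD), ball_in(b3,rmA), free(left), robot_in(rmA)}

== RESULT ==
["ball_in(b1,rmD)", "ball_in(b3,rmA)", "free(left)", "robot_in(rmA)"]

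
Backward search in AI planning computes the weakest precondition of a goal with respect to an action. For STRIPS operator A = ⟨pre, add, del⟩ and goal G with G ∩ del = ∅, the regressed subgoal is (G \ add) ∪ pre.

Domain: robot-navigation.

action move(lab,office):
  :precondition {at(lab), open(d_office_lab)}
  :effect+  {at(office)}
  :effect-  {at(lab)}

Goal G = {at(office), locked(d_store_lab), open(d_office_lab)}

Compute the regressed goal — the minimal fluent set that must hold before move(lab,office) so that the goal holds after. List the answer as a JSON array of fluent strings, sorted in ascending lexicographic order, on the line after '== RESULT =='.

Compute (G \ add) ∪ pre:
  G ∩ del = {}  (empty — regression defined)
  G \ add = {at(office), locked(d_store_lab), open(d_office_lab)} \ {at(office)} = {locked(d_store_lab), open(d_office_lab)}
  ∪ pre   = {locked(d_store_lab), open(d_office_lab)} ∪ {at(lab), open(d_office_lab)}
          = {at(lab), locked(d_store_lab), open(d_office_lab)}

== RESULT ==
["at(lab)", "locked(d_store_lab)", "open(d_office_lab)"]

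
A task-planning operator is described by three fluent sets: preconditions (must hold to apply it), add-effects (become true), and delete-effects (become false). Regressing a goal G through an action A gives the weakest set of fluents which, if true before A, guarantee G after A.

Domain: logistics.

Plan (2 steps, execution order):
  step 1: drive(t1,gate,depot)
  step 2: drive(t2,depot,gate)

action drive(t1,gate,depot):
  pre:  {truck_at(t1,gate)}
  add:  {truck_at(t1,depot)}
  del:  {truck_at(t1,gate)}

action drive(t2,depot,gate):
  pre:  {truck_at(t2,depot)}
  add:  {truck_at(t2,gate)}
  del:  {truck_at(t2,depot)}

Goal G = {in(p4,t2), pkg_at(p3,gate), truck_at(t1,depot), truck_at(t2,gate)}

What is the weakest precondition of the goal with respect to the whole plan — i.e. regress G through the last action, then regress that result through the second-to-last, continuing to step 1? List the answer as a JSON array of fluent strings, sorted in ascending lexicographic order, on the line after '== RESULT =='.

Work backward from the goal:
  through step 2 (drive(t2,depot,gate)): drop {truck_at(t2,gate)}, keep {in(p4,t2), pkg_at(p3,gate), truck_at(t1,depot)}, require {truck_at(t2,depot)}
    → {in(p4,t2), pkg_at(p3,gate), truck_at(t1,depot), truck_at(t2,depot)}
  through step 1 (drive(t1,gate,depot)): drop {truck_at(t1,depot)}, keep {in(p4,t2), pkg_at(p3,gate), truck_at(t2,depot)}, require {truck_at(t1,gate)}
    → {in(p4,t2), pkg_at(p3,gate), truck_at(t1,gate), truck_at(t2,depot)}

== RESULT ==
["in(p4,t2)", "pkg_at(p3,gate)", "truck_at(t1,gate)", "truck_at(t2,depot)"]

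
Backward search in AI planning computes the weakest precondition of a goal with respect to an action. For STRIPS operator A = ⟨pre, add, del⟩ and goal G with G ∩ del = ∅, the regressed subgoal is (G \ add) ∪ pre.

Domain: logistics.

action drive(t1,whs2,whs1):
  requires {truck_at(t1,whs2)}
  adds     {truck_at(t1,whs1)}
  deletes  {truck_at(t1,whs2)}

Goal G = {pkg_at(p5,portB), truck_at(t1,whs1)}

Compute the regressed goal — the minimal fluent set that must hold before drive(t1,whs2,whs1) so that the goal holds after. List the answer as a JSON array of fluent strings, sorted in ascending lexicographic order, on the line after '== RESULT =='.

Regress:
  G ∩ del = {}  (empty — regression defined)
  G \ add = {pkg_at(p5,portB), truck_at(t1,whs1)} \ {truck_at(t1,whs1)} = {pkg_at(p5,portB)}
  ∪ pre   = {pkg_at(p5,portB)} ∪ {truck_at(t1,whs2)}
          = {pkg_at(p5,portB), truck_at(t1,whs2)}

== RESULT ==
["pkg_at(p5,portB)", "truck_at(t1,whs2)"]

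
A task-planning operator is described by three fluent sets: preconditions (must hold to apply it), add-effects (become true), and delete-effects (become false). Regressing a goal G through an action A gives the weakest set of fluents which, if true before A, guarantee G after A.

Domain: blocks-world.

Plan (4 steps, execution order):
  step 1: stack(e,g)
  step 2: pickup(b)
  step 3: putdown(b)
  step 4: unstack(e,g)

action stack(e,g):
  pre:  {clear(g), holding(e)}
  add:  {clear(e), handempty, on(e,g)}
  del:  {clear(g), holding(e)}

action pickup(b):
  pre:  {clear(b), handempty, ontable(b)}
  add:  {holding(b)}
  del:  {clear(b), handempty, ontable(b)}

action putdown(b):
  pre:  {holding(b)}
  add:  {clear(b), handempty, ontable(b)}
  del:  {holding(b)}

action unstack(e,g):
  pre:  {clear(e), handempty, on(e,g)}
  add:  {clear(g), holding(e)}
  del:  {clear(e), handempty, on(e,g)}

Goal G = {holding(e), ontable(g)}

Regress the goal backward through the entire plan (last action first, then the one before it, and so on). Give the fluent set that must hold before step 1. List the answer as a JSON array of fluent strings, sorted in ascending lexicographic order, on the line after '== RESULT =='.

Regress step by step:
  through step 4 (unstack(e,g)): drop {holding(e)}, keep {ontable(g)}, require {clear(e), handempty, on(e,g)}
    → {clear(e), handempty, on(e,g), ontable(g)}
  through step 3 (putdown(b)): drop {handempty}, keep {clear(e), on(e,g), ontable(g)}, require {holding(b)}
    → {clear(e), holding(b), on(e,g), ontable(g)}
  through step 2 (pickup(b)): drop {holding(b)}, keep {clear(e), on(e,g), ontable(g)}, require {clear(b), handempty, ontable(b)}
    → {clear(b), clear(e), handempty, on(e,g), ontable(b), ontable(g)}
  through step 1 (stack(e,g)): drop {clear(e), handempty, on(e,g)}, keep {clear(b), ontable(b), ontable(g)}, require {clear(g), holding(e)}
    → {clear(b), clear(g), holding(e), ontable(b), ontable(g)}

== RESULT ==
["clear(b)", "clear(g)", "holding(e)", "ontable(b)", "ontable(g)"]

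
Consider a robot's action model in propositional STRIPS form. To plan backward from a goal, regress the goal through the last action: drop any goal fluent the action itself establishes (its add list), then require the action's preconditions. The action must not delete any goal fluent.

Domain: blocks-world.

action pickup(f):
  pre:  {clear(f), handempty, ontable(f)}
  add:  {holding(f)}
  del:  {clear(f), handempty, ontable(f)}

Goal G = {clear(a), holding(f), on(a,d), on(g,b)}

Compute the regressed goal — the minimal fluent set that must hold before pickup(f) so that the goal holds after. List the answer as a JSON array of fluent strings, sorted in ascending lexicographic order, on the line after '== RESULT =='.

Regress:
  G ∩ del = {}  (empty — regression defined)
  G \ add = {clear(a), holding(f), on(a,d), on(g,b)} \ {holding(f)} = {clear(a), on(a,d), on(g,b)}
  ∪ pre   = {clear(a), on(a,d), on(g,b)} ∪ {clear(f), handempty, ontable(f)}
          = {clear(a), clear(f), handempty, on(a,d), on(g,b), ontable(f)}

== RESULT ==
["clear(a)", "clear(f)", "handempty", "on(a,d)", "on(g,b)", "ontable(f)"]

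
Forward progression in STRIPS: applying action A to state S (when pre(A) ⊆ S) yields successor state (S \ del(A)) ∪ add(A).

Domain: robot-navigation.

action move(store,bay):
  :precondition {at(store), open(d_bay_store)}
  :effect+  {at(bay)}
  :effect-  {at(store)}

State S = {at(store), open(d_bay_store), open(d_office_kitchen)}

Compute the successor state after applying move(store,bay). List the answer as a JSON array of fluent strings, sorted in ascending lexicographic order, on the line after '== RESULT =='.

Progress:
  pre ⊆ S: {at(store), open(d_bay_store)} ⊆ S  — applicable
  S \ del = {open(d_bay_store), open(d_office_kitchen)}
  ∪ add   = {at(bay), open(d_bay_store), open(d_office_kitchen)}

== RESULT ==
["at(bay)", "open(d_bay_store)", "open(d_office_kitchen)"]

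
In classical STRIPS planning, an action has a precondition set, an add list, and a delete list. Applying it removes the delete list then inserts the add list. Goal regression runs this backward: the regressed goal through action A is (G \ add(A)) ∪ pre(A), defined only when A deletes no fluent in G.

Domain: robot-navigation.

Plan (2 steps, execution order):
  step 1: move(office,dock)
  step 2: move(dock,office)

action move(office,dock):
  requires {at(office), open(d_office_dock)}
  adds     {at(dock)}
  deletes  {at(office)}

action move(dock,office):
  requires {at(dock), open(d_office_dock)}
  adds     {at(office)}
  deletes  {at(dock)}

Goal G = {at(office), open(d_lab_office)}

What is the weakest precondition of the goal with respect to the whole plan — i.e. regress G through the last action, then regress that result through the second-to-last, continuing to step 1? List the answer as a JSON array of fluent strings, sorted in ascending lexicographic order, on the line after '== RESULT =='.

Regress step by step:
  through step 2 (move(dock,office)): drop {at(office)}, keep {open(d_lab_office)}, require {at(dock), open(d_office_dock)}
    → {at(dock), open(d_lab_office), open(d_office_dock)}
  through step 1 (move(office,dock)): drop {at(dock)}, keep {open(d_lab_office), open(d_office_dock)}, require {at(office), open(d_office_dock)}
    → {at(office), open(d_lab_office), open(d_office_dock)}

== RESULT ==
["at(office)", "open(d_lab_office)", "open(d_office_dock)"]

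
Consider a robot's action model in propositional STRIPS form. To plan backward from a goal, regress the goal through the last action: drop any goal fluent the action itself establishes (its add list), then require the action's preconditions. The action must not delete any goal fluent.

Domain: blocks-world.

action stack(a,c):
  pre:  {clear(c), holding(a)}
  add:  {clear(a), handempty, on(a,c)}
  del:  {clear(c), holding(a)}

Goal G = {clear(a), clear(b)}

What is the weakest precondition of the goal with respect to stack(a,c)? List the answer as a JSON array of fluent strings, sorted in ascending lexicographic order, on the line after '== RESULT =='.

Regress:
  G ∩ del = {}  (empty — regression defined)
  G \ add = {clear(a), clear(b)} \ {clear(a), handempty, on(a,c)} = {clear(b)}
  ∪ pre   = {clear(b)} ∪ {clear(c), holding(a)}
          = {clear(b), clear(c), holding(a)}

== RESULT ==
["clear(b)", "clear(c)", "holding(a)"]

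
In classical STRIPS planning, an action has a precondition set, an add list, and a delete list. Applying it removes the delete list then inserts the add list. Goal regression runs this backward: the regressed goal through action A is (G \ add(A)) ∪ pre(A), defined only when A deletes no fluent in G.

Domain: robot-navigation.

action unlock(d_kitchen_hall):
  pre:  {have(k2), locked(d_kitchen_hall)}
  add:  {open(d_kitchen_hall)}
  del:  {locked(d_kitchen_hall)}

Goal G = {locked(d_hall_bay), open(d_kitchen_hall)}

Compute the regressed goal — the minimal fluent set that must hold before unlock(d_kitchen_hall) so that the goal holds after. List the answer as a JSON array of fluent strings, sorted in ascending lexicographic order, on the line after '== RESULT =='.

Regress:
  G ∩ del = {}  (empty — regression defined)
  G \ add = {locked(d_hall_bay), open(d_kitchen_hall)} \ {open(d_kitchen_hall)} = {locked(d_hall_bay)}
  ∪ pre   = {locked(d_hall_bay)} ∪ {have(k2), locked(d_kitchen_hall)}
          = {have(k2), locked(d_hall_bay), locked(d_kitchen_hall)}

== RESULT ==
["have(k2)", "locked(d_hall_bay)", "locked(d_kitchen_hall)"]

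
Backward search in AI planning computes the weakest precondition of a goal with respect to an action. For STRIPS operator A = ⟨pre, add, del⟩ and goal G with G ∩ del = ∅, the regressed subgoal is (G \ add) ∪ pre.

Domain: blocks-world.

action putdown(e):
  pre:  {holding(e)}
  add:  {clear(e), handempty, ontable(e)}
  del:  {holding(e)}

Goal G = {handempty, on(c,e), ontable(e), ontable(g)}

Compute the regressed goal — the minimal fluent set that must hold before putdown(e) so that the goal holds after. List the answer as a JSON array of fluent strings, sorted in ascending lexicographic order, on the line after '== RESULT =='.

Compute (G \ add) ∪ pre:
  G ∩ del = {}  (empty — regression defined)
  G \ add = {handempty, on(c,e), ontable(e), ontable(g)} \ {clear(e), handempty, ontable(e)} = {on(c,e), ontable(g)}
  ∪ pre   = {on(c,e), ontable(g)} ∪ {holding(e)}
          = {holding(e), on(c,e), ontable(g)}

== RESULT ==
["holding(e)", "on(c,e)", "ontable(g)"]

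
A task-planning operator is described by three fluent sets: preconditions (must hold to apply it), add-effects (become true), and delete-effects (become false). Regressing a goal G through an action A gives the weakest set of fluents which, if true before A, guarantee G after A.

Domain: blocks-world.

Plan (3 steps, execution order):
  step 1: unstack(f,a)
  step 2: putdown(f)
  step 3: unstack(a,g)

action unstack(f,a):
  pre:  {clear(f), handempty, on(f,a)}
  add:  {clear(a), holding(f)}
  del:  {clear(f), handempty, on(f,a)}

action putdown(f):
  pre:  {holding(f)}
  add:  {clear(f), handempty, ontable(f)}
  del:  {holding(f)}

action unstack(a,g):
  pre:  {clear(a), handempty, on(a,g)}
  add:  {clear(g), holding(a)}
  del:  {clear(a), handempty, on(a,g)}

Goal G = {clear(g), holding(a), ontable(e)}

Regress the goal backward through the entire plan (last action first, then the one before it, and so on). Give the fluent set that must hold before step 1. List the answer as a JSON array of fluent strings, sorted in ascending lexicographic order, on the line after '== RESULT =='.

Regress step by step:
  through step 3 (unstack(a,g)): drop {clear(g), holding(a)}, keep {ontable(e)}, require {clear(a), handempty, on(a,g)}
    → {clear(a), handempty, on(a,g), ontable(e)}
  through step 2 (putdown(f)): drop {handempty}, keep {clear(a), on(a,g), ontable(e)}, require {holding(f)}
    → {clear(a), holding(f), on(a,g), ontable(e)}
  through step 1 (unstack(f,a)): drop {clear(a), holding(f)}, keep {on(a,g), ontable(e)}, require {clear(f), handempty, on(f,a)}
    → {clear(f), handempty, on(a,g), on(f,a), ontable(e)}

== RESULT ==
["clear(f)", "handempty", "on(a,g)", "on(f,a)", "ontable(e)"]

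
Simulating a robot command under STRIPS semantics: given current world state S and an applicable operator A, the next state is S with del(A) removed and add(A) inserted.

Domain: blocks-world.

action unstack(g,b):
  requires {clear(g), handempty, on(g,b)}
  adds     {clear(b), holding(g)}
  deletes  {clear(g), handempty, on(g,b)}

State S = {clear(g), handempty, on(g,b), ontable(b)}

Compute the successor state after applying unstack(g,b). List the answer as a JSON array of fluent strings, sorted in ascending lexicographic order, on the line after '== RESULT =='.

Compute (S \ del) ∪ add:
  pre ⊆ S: {clear(g), handempty, on(g,b)} ⊆ S  — applicable
  S \ del = {ontable(b)}
  ∪ add   = {clear(b), holding(g), ontable(b)}

== RESULT ==
["clear(b)", "holding(g)", "ontable(b)"]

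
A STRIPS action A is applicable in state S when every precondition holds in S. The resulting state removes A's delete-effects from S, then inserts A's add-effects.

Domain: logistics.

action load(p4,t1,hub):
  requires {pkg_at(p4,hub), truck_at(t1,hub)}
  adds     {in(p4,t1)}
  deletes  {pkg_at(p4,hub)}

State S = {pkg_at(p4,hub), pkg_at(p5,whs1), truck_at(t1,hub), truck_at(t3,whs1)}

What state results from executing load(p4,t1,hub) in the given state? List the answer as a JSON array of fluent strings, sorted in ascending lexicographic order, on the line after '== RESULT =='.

Compute (S \ del) ∪ add:
  pre ⊆ S: {pkg_at(p4,hub), truck_at(t1,hub)} ⊆ S  — applicable
  S \ del = {pkg_at(p5,whs1), truck_at(t1,hub), truck_at(t3,whs1)}
  ∪ add   = {in(p4,t1), pkg_at(p5,whs1), truck_at(t1,hub), truck_at(t3,whs1)}

== RESULT ==
["in(p4,t1)", "pkg_at(p5,whs1)", "truck_at(t1,hub)", "truck_at(t3,whs1)"]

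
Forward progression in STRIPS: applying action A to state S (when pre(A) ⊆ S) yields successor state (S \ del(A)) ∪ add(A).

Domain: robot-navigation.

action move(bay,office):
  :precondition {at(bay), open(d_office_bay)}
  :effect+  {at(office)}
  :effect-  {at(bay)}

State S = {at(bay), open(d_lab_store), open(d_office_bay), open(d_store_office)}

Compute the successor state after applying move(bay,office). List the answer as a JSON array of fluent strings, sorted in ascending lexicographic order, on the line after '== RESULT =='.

Progress:
  pre ⊆ S: {at(bay), open(d_office_bay)} ⊆ S  — applicable
  S \ del = {open(d_lab_store), open(d_office_bay), open(d_store_office)}
  ∪ add   = {at(office), open(d_lab_store), open(d_office_bay), open(d_store_office)}

== RESULT ==
["at(office)", "open(d_lab_store)", "open(d_office_bay)", "open(d_store_office)"]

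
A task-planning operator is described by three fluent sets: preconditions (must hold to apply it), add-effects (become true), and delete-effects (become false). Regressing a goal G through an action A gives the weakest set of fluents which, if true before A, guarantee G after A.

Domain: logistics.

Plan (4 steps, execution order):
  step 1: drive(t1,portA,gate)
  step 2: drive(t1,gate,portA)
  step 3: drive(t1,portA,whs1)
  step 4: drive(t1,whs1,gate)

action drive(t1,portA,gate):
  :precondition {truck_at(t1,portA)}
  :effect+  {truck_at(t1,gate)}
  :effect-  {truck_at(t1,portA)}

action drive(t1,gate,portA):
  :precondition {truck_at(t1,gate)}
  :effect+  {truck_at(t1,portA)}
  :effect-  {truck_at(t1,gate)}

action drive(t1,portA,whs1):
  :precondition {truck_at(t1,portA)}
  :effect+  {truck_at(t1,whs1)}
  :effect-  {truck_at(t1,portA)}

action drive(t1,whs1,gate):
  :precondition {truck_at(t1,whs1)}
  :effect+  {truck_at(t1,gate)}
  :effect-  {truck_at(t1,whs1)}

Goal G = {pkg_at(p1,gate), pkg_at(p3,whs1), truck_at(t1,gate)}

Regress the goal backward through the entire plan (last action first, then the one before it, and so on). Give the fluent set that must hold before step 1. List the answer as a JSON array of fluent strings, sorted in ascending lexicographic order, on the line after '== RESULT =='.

Work backward from the goal:
  through step 4 (drive(t1,whs1,gate)): drop {truck_at(t1,gate)}, keep {pkg_at(p1,gate), pkg_at(p3,whs1)}, require {truck_at(t1,whs1)}
    → {pkg_at(p1,gate), pkg_at(p3,whs1), truck_at(t1,whs1)}
  through step 3 (drive(t1,portA,whs1)): drop {truck_at(t1,whs1)}, keep {pkg_at(p1,gate), pkg_at(p3,whs1)}, require {truck_at(t1,portA)}
    → {pkg_at(p1,gate), pkg_at(p3,whs1), truck_at(t1,portA)}
  through step 2 (drive(t1,gate,portA)): drop {truck_at(t1,portA)}, keep {pkg_at(p1,gate), pkg_at(p3,whs1)}, require {truck_at(t1,gate)}
    → {pkg_at(p1,gate), pkg_at(p3,whs1), truck_at(t1,gate)}
  through step 1 (drive(t1,portA,gate)): drop {truck_at(t1,gate)}, keep {pkg_at(p1,gate), pkg_at(p3,whs1)}, require {truck_at(t1,portA)}
    → {pkg_at(p1,gate), pkg_at(p3,whs1), truck_at(t1,portA)}

== RESULT ==
["pkg_at(p1,gate)", "pkg_at(p3,whs1)", "truck_at(t1,portA)"]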